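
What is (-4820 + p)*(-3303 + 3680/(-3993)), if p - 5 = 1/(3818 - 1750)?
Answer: 131363837645221/8257524 ≈ 1.5908e+7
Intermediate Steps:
p = 10341/2068 (p = 5 + 1/(3818 - 1750) = 5 + 1/2068 = 10341/2068 ≈ 5.0005)
(-4820 + p)*(-3303 + 3680/(-3993)) = (-4820 + 10341/2068)*(-3303 + 3680/(-3993)) = -9957419*(-3303 + 3680*(-1/3993))/2068 = -9957419*(-3303 - 3680/3993)/2068 = -9957419/2068*(-13192559/3993) = 131363837645221/8257524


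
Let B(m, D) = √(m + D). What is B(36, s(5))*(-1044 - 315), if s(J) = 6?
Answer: -1359*√42 ≈ -8807.3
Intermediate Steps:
B(m, D) = √(D + m)
B(36, s(5))*(-1044 - 315) = √(6 + 36)*(-1044 - 315) = √42*(-1359) = -1359*√42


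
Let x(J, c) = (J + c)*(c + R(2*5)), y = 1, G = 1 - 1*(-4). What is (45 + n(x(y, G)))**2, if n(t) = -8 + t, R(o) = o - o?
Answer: 4489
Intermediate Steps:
G = 5 (G = 1 + 4 = 5)
R(o) = 0
x(J, c) = c*(J + c) (x(J, c) = (J + c)*(c + 0) = (J + c)*c = c*(J + c))
(45 + n(x(y, G)))**2 = (45 + (-8 + 5*(1 + 5)))**2 = (45 + (-8 + 5*6))**2 = (45 + (-8 + 30))**2 = (45 + 22)**2 = 67**2 = 4489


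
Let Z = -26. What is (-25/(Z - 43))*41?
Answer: 1025/69 ≈ 14.855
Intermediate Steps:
(-25/(Z - 43))*41 = (-25/(-26 - 43))*41 = (-25/(-69))*41 = -1/69*(-25)*41 = (25/69)*41 = 1025/69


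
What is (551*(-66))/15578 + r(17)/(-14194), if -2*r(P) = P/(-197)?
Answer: -101687396201/43559484004 ≈ -2.3344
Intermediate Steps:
r(P) = P/394 (r(P) = -P/(2*(-197)) = -P*(-1)/(2*197) = -(-1)*P/394 = P/394)
(551*(-66))/15578 + r(17)/(-14194) = (551*(-66))/15578 + ((1/394)*17)/(-14194) = -36366*1/15578 + (17/394)*(-1/14194) = -18183/7789 - 17/5592436 = -101687396201/43559484004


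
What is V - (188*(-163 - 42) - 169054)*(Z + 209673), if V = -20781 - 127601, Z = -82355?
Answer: 26430304510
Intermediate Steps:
V = -148382
V - (188*(-163 - 42) - 169054)*(Z + 209673) = -148382 - (188*(-163 - 42) - 169054)*(-82355 + 209673) = -148382 - (188*(-205) - 169054)*127318 = -148382 - (-38540 - 169054)*127318 = -148382 - (-207594)*127318 = -148382 - 1*(-26430452892) = -148382 + 26430452892 = 26430304510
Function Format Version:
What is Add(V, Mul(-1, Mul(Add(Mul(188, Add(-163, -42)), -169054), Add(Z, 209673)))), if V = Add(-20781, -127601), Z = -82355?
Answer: 26430304510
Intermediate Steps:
V = -148382
Add(V, Mul(-1, Mul(Add(Mul(188, Add(-163, -42)), -169054), Add(Z, 209673)))) = Add(-148382, Mul(-1, Mul(Add(Mul(188, Add(-163, -42)), -169054), Add(-82355, 209673)))) = Add(-148382, Mul(-1, Mul(Add(Mul(188, -205), -169054), 127318))) = Add(-148382, Mul(-1, Mul(Add(-38540, -169054), 127318))) = Add(-148382, Mul(-1, Mul(-207594, 127318))) = Add(-148382, Mul(-1, -26430452892)) = Add(-148382, 26430452892) = 26430304510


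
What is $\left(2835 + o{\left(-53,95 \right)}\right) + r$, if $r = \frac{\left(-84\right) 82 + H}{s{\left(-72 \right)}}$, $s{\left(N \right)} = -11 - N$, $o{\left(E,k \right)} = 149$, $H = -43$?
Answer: $\frac{175093}{61} \approx 2870.4$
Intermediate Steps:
$r = - \frac{6931}{61}$ ($r = \frac{\left(-84\right) 82 - 43}{-11 - -72} = \frac{-6888 - 43}{-11 + 72} = - \frac{6931}{61} \approx -113.62$)
$\left(2835 + o{\left(-53,95 \right)}\right) + r = \left(2835 + 149\right) - \frac{6931}{61} = 2984 - \frac{6931}{61} = \frac{175093}{61}$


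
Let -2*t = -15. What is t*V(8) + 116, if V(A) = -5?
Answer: 157/2 ≈ 78.500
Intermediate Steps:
t = 15/2 (t = -½*(-15) = 15/2 ≈ 7.5000)
t*V(8) + 116 = (15/2)*(-5) + 116 = -75/2 + 116 = 157/2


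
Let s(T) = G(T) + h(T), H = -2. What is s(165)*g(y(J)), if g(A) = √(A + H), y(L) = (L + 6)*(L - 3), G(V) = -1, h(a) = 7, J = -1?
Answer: 6*I*√22 ≈ 28.142*I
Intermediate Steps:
y(L) = (-3 + L)*(6 + L) (y(L) = (6 + L)*(-3 + L) = (-3 + L)*(6 + L))
g(A) = √(-2 + A) (g(A) = √(A - 2) = √(-2 + A))
s(T) = 6 (s(T) = -1 + 7 = 6)
s(165)*g(y(J)) = 6*√(-2 + (-18 + (-1)² + 3*(-1))) = 6*√(-2 + (-18 + 1 - 3)) = 6*√(-2 - 20) = 6*√(-22) = 6*(I*√22) = 6*I*√22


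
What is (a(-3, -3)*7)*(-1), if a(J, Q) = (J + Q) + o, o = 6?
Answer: 0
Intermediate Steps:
a(J, Q) = 6 + J + Q (a(J, Q) = (J + Q) + 6 = 6 + J + Q)
(a(-3, -3)*7)*(-1) = ((6 - 3 - 3)*7)*(-1) = (0*7)*(-1) = 0*(-1) = 0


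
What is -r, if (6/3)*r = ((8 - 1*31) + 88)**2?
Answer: -4225/2 ≈ -2112.5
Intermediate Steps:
r = 4225/2 (r = ((8 - 1*31) + 88)**2/2 = ((8 - 31) + 88)**2/2 = (-23 + 88)**2/2 = (1/2)*65**2 = (1/2)*4225 = 4225/2 ≈ 2112.5)
-r = -1*4225/2 = -4225/2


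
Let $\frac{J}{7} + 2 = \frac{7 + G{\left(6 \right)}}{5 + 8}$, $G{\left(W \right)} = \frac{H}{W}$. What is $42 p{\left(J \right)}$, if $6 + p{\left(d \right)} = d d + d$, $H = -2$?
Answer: $\frac{1958264}{507} \approx 3862.5$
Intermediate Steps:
$G{\left(W \right)} = - \frac{2}{W}$
$J = - \frac{406}{39}$ ($J = -14 + 7 \frac{7 - \frac{2}{6}}{5 + 8} = -14 + 7 \frac{7 - \frac{1}{3}}{13} = -14 + 7 \left(7 - \frac{1}{3}\right) \frac{1}{13} = -14 + 7 \cdot \frac{20}{3} \cdot \frac{1}{13} = -14 + 7 \cdot \frac{20}{39} = -14 + \frac{140}{39} = - \frac{406}{39} \approx -10.41$)
$p{\left(d \right)} = -6 + d + d^{2}$ ($p{\left(d \right)} = -6 + \left(d d + d\right) = -6 + \left(d^{2} + d\right) = -6 + \left(d + d^{2}\right) = -6 + d + d^{2}$)
$42 p{\left(J \right)} = 42 \left(-6 - \frac{406}{39} + \left(- \frac{406}{39}\right)^{2}\right) = 42 \left(-6 - \frac{406}{39} + \frac{164836}{1521}\right) = 42 \cdot \frac{139876}{1521} = \frac{1958264}{507}$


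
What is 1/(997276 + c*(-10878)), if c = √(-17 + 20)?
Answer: 35617/35507300983 + 111*√3/10144943138 ≈ 1.0220e-6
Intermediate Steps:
c = √3 ≈ 1.7320
1/(997276 + c*(-10878)) = 1/(997276 + √3*(-10878)) = 1/(997276 - 10878*√3)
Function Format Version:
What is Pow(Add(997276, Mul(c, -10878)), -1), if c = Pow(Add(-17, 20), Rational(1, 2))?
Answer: Add(Rational(35617, 35507300983), Mul(Rational(111, 10144943138), Pow(3, Rational(1, 2)))) ≈ 1.0220e-6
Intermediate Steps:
c = Pow(3, Rational(1, 2)) ≈ 1.7320
Pow(Add(997276, Mul(c, -10878)), -1) = Pow(Add(997276, Mul(Pow(3, Rational(1, 2)), -10878)), -1) = Pow(Add(997276, Mul(-10878, Pow(3, Rational(1, 2)))), -1)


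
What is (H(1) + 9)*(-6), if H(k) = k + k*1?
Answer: -66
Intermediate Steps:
H(k) = 2*k (H(k) = k + k = 2*k)
(H(1) + 9)*(-6) = (2*1 + 9)*(-6) = (2 + 9)*(-6) = 11*(-6) = -66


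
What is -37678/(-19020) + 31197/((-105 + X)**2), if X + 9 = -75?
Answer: 107736821/37745190 ≈ 2.8543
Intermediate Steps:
X = -84 (X = -9 - 75 = -84)
-37678/(-19020) + 31197/((-105 + X)**2) = -37678/(-19020) + 31197/((-105 - 84)**2) = -37678*(-1/19020) + 31197/((-189)**2) = 18839/9510 + 31197/35721 = 18839/9510 + 31197*(1/35721) = 18839/9510 + 10399/11907 = 107736821/37745190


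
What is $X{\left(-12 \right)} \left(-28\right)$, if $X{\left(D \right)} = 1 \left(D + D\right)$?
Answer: $672$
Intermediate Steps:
$X{\left(D \right)} = 2 D$ ($X{\left(D \right)} = 1 \cdot 2 D = 2 D$)
$X{\left(-12 \right)} \left(-28\right) = 2 \left(-12\right) \left(-28\right) = \left(-24\right) \left(-28\right) = 672$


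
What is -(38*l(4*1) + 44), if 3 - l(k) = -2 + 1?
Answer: -196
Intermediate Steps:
l(k) = 4 (l(k) = 3 - (-2 + 1) = 3 - 1*(-1) = 3 + 1 = 4)
-(38*l(4*1) + 44) = -(38*4 + 44) = -(152 + 44) = -1*196 = -196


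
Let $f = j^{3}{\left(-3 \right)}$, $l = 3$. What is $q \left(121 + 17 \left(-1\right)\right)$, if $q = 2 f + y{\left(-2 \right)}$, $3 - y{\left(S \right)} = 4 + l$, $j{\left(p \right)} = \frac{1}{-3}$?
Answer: $- \frac{11440}{27} \approx -423.7$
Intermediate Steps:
$j{\left(p \right)} = - \frac{1}{3}$
$y{\left(S \right)} = -4$ ($y{\left(S \right)} = 3 - \left(4 + 3\right) = 3 - 7 = -4$)
$f = - \frac{1}{27}$ ($f = \left(- \frac{1}{3}\right)^{3} = - \frac{1}{27} \approx -0.037037$)
$q = - \frac{110}{27}$ ($q = 2 \left(- \frac{1}{27}\right) - 4 = - \frac{2}{27} - 4 = - \frac{110}{27} \approx -4.0741$)
$q \left(121 + 17 \left(-1\right)\right) = - \frac{110 \left(121 + 17 \left(-1\right)\right)}{27} = - \frac{110 \left(121 - 17\right)}{27} = \left(- \frac{110}{27}\right) 104 = - \frac{11440}{27}$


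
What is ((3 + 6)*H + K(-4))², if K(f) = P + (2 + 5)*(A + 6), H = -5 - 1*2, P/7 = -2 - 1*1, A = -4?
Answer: 4900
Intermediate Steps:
P = -21 (P = 7*(-2 - 1*1) = 7*(-2 - 1) = 7*(-3) = -21)
H = -7 (H = -5 - 2 = -7)
K(f) = -7 (K(f) = -21 + (2 + 5)*(-4 + 6) = -21 + 7*2 = -21 + 14 = -7)
((3 + 6)*H + K(-4))² = ((3 + 6)*(-7) - 7)² = (9*(-7) - 7)² = (-63 - 7)² = (-70)² = 4900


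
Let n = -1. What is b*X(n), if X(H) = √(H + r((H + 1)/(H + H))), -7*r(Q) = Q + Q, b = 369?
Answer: 369*I ≈ 369.0*I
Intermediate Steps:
r(Q) = -2*Q/7 (r(Q) = -(Q + Q)/7 = -2*Q/7)
X(H) = √(H - (1 + H)/(7*H)) (X(H) = √(H - 2*(H + 1)/(7*(H + H))) = √(H - 2*(1 + H)/(7*(2*H))) = √(H - 2*(1 + H)*1/(2*H)/7) = √(H - (1 + H)/(7*H)))
b*X(n) = 369*(√(-7 - 7/(-1) + 49*(-1))/7) = 369*(√(-7 - 7*(-1) - 49)/7) = 369*(√(-7 + 7 - 49)/7) = 369*(√(-49)/7) = 369*((7*I)/7) = 369*I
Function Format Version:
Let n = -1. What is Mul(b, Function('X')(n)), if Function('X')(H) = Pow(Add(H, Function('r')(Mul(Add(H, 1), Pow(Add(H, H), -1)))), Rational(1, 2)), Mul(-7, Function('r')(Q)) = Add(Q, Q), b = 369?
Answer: Mul(369, I) ≈ Mul(369.00, I)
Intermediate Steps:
Function('r')(Q) = Mul(Rational(-2, 7), Q) (Function('r')(Q) = Mul(Rational(-1, 7), Add(Q, Q)) = Mul(Rational(-1, 7), Mul(2, Q)) = Mul(Rational(-2, 7), Q))
Function('X')(H) = Pow(Add(H, Mul(Rational(-1, 7), Pow(H, -1), Add(1, H))), Rational(1, 2)) (Function('X')(H) = Pow(Add(H, Mul(Rational(-2, 7), Mul(Add(H, 1), Pow(Add(H, H), -1)))), Rational(1, 2)) = Pow(Add(H, Mul(Rational(-2, 7), Mul(Add(1, H), Pow(Mul(2, H), -1)))), Rational(1, 2)) = Pow(Add(H, Mul(Rational(-2, 7), Mul(Add(1, H), Mul(Rational(1, 2), Pow(H, -1))))), Rational(1, 2)) = Pow(Add(H, Mul(Rational(-2, 7), Mul(Rational(1, 2), Pow(H, -1), Add(1, H)))), Rational(1, 2)) = Pow(Add(H, Mul(Rational(-1, 7), Pow(H, -1), Add(1, H))), Rational(1, 2)))
Mul(b, Function('X')(n)) = Mul(369, Mul(Rational(1, 7), Pow(Add(-7, Mul(-7, Pow(-1, -1)), Mul(49, -1)), Rational(1, 2)))) = Mul(369, Mul(Rational(1, 7), Pow(Add(-7, Mul(-7, -1), -49), Rational(1, 2)))) = Mul(369, Mul(Rational(1, 7), Pow(Add(-7, 7, -49), Rational(1, 2)))) = Mul(369, Mul(Rational(1, 7), Pow(-49, Rational(1, 2)))) = Mul(369, Mul(Rational(1, 7), Mul(7, I))) = Mul(369, I)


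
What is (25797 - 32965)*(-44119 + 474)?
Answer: 312847360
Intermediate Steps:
(25797 - 32965)*(-44119 + 474) = -7168*(-43645) = 312847360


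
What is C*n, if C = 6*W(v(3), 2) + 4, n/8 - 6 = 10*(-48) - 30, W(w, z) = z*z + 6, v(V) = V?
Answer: -258048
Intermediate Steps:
W(w, z) = 6 + z² (W(w, z) = z² + 6 = 6 + z²)
n = -4032 (n = 48 + 8*(10*(-48) - 30) = 48 + 8*(-480 - 30) = 48 + 8*(-510) = 48 - 4080 = -4032)
C = 64 (C = 6*(6 + 2²) + 4 = 6*(6 + 4) + 4 = 6*10 + 4 = 60 + 4 = 64)
C*n = 64*(-4032) = -258048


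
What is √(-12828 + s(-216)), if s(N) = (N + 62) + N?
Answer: I*√13198 ≈ 114.88*I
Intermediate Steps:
s(N) = 62 + 2*N (s(N) = (62 + N) + N = 62 + 2*N)
√(-12828 + s(-216)) = √(-12828 + (62 + 2*(-216))) = √(-12828 + (62 - 432)) = √(-12828 - 370) = √(-13198) = I*√13198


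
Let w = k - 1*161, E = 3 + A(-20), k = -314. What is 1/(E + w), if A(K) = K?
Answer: -1/492 ≈ -0.0020325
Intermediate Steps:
E = -17 (E = 3 - 20 = -17)
w = -475 (w = -314 - 1*161 = -314 - 161 = -475)
1/(E + w) = 1/(-17 - 475) = 1/(-492) = -1/492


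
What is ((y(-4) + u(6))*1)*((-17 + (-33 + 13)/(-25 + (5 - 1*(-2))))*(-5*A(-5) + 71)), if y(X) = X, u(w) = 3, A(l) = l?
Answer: 4576/3 ≈ 1525.3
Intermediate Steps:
((y(-4) + u(6))*1)*((-17 + (-33 + 13)/(-25 + (5 - 1*(-2))))*(-5*A(-5) + 71)) = ((-4 + 3)*1)*((-17 + (-33 + 13)/(-25 + (5 - 1*(-2))))*(-5*(-5) + 71)) = (-1*1)*((-17 - 20/(-25 + (5 + 2)))*(25 + 71)) = -(-17 - 20/(-25 + 7))*96 = -(-17 - 20/(-18))*96 = -(-17 - 20*(-1/18))*96 = -(-17 + 10/9)*96 = -(-143)*96/9 = -1*(-4576/3) = 4576/3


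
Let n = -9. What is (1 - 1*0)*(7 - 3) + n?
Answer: -5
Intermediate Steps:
(1 - 1*0)*(7 - 3) + n = (1 - 1*0)*(7 - 3) - 9 = (1 + 0)*4 - 9 = 1*4 - 9 = 4 - 9 = -5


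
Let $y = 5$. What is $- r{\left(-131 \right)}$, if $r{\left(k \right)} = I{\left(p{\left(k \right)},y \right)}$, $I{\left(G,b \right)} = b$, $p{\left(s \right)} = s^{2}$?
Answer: $-5$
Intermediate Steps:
$r{\left(k \right)} = 5$
$- r{\left(-131 \right)} = \left(-1\right) 5 = -5$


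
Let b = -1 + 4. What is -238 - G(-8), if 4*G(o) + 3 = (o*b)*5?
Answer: -829/4 ≈ -207.25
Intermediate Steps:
b = 3
G(o) = -3/4 + 15*o/4 (G(o) = -3/4 + ((o*3)*5)/4 = -3/4 + ((3*o)*5)/4 = -3/4 + (15*o)/4 = -3/4 + 15*o/4)
-238 - G(-8) = -238 - (-3/4 + (15/4)*(-8)) = -238 - (-3/4 - 30) = -238 - 1*(-123/4) = -238 + 123/4 = -829/4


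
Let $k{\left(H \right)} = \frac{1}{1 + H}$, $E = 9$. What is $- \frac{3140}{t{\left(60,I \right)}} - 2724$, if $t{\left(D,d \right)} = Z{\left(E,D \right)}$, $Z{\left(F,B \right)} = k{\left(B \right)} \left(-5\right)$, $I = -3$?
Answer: $35584$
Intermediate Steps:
$Z{\left(F,B \right)} = - \frac{5}{1 + B}$ ($Z{\left(F,B \right)} = \frac{1}{1 + B} \left(-5\right) = - \frac{5}{1 + B}$)
$t{\left(D,d \right)} = - \frac{5}{1 + D}$
$- \frac{3140}{t{\left(60,I \right)}} - 2724 = - \frac{3140}{\left(-5\right) \frac{1}{1 + 60}} - 2724 = - \frac{3140}{\left(-5\right) \frac{1}{61}} - 2724 = - \frac{3140}{- \frac{5}{61}} - 2724 = \left(-3140\right) \left(- \frac{61}{5}\right) - 2724 = 38308 - 2724 = 35584$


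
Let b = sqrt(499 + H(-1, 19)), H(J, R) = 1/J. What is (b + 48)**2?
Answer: (48 + sqrt(498))**2 ≈ 4944.3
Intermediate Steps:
H(J, R) = 1/J
b = sqrt(498) (b = sqrt(499 + 1/(-1)) = sqrt(499 - 1) = sqrt(498) ≈ 22.316)
(b + 48)**2 = (sqrt(498) + 48)**2 = (48 + sqrt(498))**2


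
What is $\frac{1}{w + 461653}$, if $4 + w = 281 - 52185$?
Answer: $\frac{1}{409745} \approx 2.4405 \cdot 10^{-6}$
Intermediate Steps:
$w = -51908$ ($w = -4 + \left(281 - 52185\right) = -4 - 51904 = -51908$)
$\frac{1}{w + 461653} = \frac{1}{-51908 + 461653} = \frac{1}{409745}$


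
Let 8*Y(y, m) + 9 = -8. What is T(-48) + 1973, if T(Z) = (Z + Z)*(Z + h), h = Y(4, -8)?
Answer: 6785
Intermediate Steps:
Y(y, m) = -17/8 (Y(y, m) = -9/8 + (⅛)*(-8) = -9/8 - 1 = -17/8)
h = -17/8 ≈ -2.1250
T(Z) = 2*Z*(-17/8 + Z) (T(Z) = (Z + Z)*(Z - 17/8) = (2*Z)*(-17/8 + Z) = 2*Z*(-17/8 + Z))
T(-48) + 1973 = (¼)*(-48)*(-17 + 8*(-48)) + 1973 = (¼)*(-48)*(-17 - 384) + 1973 = (¼)*(-48)*(-401) + 1973 = 4812 + 1973 = 6785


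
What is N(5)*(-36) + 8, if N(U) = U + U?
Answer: -352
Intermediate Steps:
N(U) = 2*U
N(5)*(-36) + 8 = (2*5)*(-36) + 8 = 10*(-36) + 8 = -360 + 8 = -352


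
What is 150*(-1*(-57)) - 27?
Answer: 8523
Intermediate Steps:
150*(-1*(-57)) - 27 = 150*57 - 27 = 8550 - 27 = 8523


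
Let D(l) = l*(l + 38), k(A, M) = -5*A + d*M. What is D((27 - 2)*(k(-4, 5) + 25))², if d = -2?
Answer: 638201265625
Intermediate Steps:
k(A, M) = -5*A - 2*M
D(l) = l*(38 + l)
D((27 - 2)*(k(-4, 5) + 25))² = (((27 - 2)*((-5*(-4) - 2*5) + 25))*(38 + (27 - 2)*((-5*(-4) - 2*5) + 25)))² = ((25*((20 - 10) + 25))*(38 + 25*((20 - 10) + 25)))² = ((25*(10 + 25))*(38 + 25*(10 + 25)))² = ((25*35)*(38 + 25*35))² = (875*(38 + 875))² = (875*913)² = 798875² = 638201265625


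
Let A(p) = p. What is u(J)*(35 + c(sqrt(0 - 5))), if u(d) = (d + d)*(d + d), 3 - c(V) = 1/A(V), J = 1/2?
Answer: 38 + I*sqrt(5)/5 ≈ 38.0 + 0.44721*I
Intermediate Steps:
J = 1/2 ≈ 0.50000
c(V) = 3 - 1/V
u(d) = 4*d**2 (u(d) = (2*d)*(2*d) = 4*d**2)
u(J)*(35 + c(sqrt(0 - 5))) = (4*(1/2)**2)*(35 + (3 - 1/(sqrt(0 - 5)))) = (4*(1/4))*(35 + (3 - 1/(sqrt(-5)))) = 1*(35 + (3 - 1/(I*sqrt(5)))) = 1*(35 + (3 - (-1)*I*sqrt(5)/5)) = 1*(35 + (3 + I*sqrt(5)/5)) = 1*(38 + I*sqrt(5)/5) = 38 + I*sqrt(5)/5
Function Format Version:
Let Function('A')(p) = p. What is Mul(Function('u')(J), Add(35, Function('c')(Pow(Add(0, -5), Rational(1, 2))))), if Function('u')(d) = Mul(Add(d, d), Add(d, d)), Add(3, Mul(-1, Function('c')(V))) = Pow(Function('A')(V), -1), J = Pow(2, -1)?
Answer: Add(38, Mul(Rational(1, 5), I, Pow(5, Rational(1, 2)))) ≈ Add(38.000, Mul(0.44721, I))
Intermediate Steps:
J = Rational(1, 2) ≈ 0.50000
Function('c')(V) = Add(3, Mul(-1, Pow(V, -1)))
Function('u')(d) = Mul(4, Pow(d, 2)) (Function('u')(d) = Mul(Mul(2, d), Mul(2, d)) = Mul(4, Pow(d, 2)))
Mul(Function('u')(J), Add(35, Function('c')(Pow(Add(0, -5), Rational(1, 2))))) = Mul(Mul(4, Pow(Rational(1, 2), 2)), Add(35, Add(3, Mul(-1, Pow(Pow(Add(0, -5), Rational(1, 2)), -1))))) = Mul(Mul(4, Rational(1, 4)), Add(35, Add(3, Mul(-1, Pow(Pow(-5, Rational(1, 2)), -1))))) = Mul(1, Add(35, Add(3, Mul(-1, Pow(Mul(I, Pow(5, Rational(1, 2))), -1))))) = Mul(1, Add(35, Add(3, Mul(-1, Mul(Rational(-1, 5), I, Pow(5, Rational(1, 2))))))) = Mul(1, Add(35, Add(3, Mul(Rational(1, 5), I, Pow(5, Rational(1, 2)))))) = Mul(1, Add(38, Mul(Rational(1, 5), I, Pow(5, Rational(1, 2))))) = Add(38, Mul(Rational(1, 5), I, Pow(5, Rational(1, 2))))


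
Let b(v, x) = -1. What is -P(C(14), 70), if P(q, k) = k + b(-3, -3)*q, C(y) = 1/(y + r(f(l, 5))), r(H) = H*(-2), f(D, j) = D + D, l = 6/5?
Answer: -3215/46 ≈ -69.891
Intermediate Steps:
l = 6/5 (l = 6*(1/5) = 6/5 ≈ 1.2000)
f(D, j) = 2*D
r(H) = -2*H
C(y) = 1/(-24/5 + y) (C(y) = 1/(y - 4*6/5) = 1/(y - 2*12/5) = 1/(y - 24/5) = 1/(-24/5 + y))
P(q, k) = k - q
-P(C(14), 70) = -(70 - 5/(-24 + 5*14)) = -(70 - 5/(-24 + 70)) = -(70 - 5/46) = -1*3215/46 = -3215/46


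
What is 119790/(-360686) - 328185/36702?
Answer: -6820459305/735438754 ≈ -9.2740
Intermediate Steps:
119790/(-360686) - 328185/36702 = 119790*(-1/360686) - 328185*1/36702 = -59895/180343 - 36465/4078 = -6820459305/735438754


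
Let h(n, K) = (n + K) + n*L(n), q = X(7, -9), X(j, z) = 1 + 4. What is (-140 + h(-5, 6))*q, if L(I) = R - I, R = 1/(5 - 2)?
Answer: -2485/3 ≈ -828.33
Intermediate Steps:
X(j, z) = 5
q = 5
R = ⅓ (R = 1/3 = ⅓ ≈ 0.33333)
L(I) = ⅓ - I
h(n, K) = K + n + n*(⅓ - n) (h(n, K) = (n + K) + n*(⅓ - n) = (K + n) + n*(⅓ - n) = K + n + n*(⅓ - n))
(-140 + h(-5, 6))*q = (-140 + (6 - 1*(-5)² + (4/3)*(-5)))*5 = (-140 + (6 - 1*25 - 20/3))*5 = (-140 + (6 - 25 - 20/3))*5 = (-140 - 77/3)*5 = -497/3*5 = -2485/3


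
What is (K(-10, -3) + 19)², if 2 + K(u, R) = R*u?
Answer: 2209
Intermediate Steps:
K(u, R) = -2 + R*u
(K(-10, -3) + 19)² = ((-2 - 3*(-10)) + 19)² = ((-2 + 30) + 19)² = (28 + 19)² = 47² = 2209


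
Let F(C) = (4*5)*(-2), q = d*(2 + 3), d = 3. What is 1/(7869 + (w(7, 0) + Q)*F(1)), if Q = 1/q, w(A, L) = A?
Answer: 3/22759 ≈ 0.00013182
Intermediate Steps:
q = 15 (q = 3*(2 + 3) = 3*5 = 15)
F(C) = -40 (F(C) = 20*(-2) = -40)
Q = 1/15 ≈ 0.066667
1/(7869 + (w(7, 0) + Q)*F(1)) = 1/(7869 + (7 + 1/15)*(-40)) = 1/(7869 + (106/15)*(-40)) = 1/(7869 - 848/3) = 1/(22759/3) = 3/22759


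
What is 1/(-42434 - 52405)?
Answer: -1/94839 ≈ -1.0544e-5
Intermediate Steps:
1/(-42434 - 52405) = 1/(-94839) = -1/94839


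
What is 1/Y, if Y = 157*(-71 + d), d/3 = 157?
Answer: 1/62800 ≈ 1.5924e-5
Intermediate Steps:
d = 471 (d = 3*157 = 471)
Y = 62800 (Y = 157*(-71 + 471) = 157*400 = 62800)
1/Y = 1/62800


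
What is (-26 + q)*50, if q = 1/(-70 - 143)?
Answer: -276950/213 ≈ -1300.2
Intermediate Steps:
q = -1/213 (q = 1/(-213) = -1/213 ≈ -0.0046948)
(-26 + q)*50 = (-26 - 1/213)*50 = -5539/213*50 = -276950/213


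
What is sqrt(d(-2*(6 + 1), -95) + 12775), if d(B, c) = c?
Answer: 2*sqrt(3170) ≈ 112.61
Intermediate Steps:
sqrt(d(-2*(6 + 1), -95) + 12775) = sqrt(-95 + 12775) = sqrt(12680) = 2*sqrt(3170)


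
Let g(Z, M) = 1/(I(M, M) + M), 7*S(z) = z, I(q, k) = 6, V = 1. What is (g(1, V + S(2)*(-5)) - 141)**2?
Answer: 30162064/1521 ≈ 19830.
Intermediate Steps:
S(z) = z/7
g(Z, M) = 1/(6 + M)
(g(1, V + S(2)*(-5)) - 141)**2 = (1/(6 + (1 + ((1/7)*2)*(-5))) - 141)**2 = (1/(6 + (1 + (2/7)*(-5))) - 141)**2 = (1/(6 + (1 - 10/7)) - 141)**2 = (1/(6 - 3/7) - 141)**2 = (1/(39/7) - 141)**2 = (7/39 - 141)**2 = (-5492/39)**2 = 30162064/1521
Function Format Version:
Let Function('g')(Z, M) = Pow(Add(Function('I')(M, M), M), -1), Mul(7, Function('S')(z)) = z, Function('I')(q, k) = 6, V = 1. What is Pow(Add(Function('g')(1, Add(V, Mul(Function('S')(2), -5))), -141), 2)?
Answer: Rational(30162064, 1521) ≈ 19830.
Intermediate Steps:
Function('S')(z) = Mul(Rational(1, 7), z)
Function('g')(Z, M) = Pow(Add(6, M), -1)
Pow(Add(Function('g')(1, Add(V, Mul(Function('S')(2), -5))), -141), 2) = Pow(Add(Pow(Add(6, Add(1, Mul(Mul(Rational(1, 7), 2), -5))), -1), -141), 2) = Pow(Add(Pow(Add(6, Add(1, Mul(Rational(2, 7), -5))), -1), -141), 2) = Pow(Add(Pow(Add(6, Add(1, Rational(-10, 7))), -1), -141), 2) = Pow(Add(Pow(Add(6, Rational(-3, 7)), -1), -141), 2) = Pow(Add(Pow(Rational(39, 7), -1), -141), 2) = Pow(Add(Rational(7, 39), -141), 2) = Pow(Rational(-5492, 39), 2) = Rational(30162064, 1521)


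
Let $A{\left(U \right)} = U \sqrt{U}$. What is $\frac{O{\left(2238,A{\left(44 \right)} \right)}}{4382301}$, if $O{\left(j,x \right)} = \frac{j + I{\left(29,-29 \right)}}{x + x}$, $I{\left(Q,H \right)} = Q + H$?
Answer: $\frac{373 \sqrt{11}}{1414022456} \approx 8.7488 \cdot 10^{-7}$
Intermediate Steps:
$A{\left(U \right)} = U^{\frac{3}{2}}$
$I{\left(Q,H \right)} = H + Q$
$O{\left(j,x \right)} = \frac{j}{2 x}$ ($O{\left(j,x \right)} = \frac{j + \left(-29 + 29\right)}{x + x} = \frac{j + 0}{2 x} = j \frac{1}{2 x} = \frac{j}{2 x}$)
$\frac{O{\left(2238,A{\left(44 \right)} \right)}}{4382301} = \frac{\frac{1}{2} \cdot 2238 \frac{1}{44^{\frac{3}{2}}}}{4382301} = \frac{1}{2} \cdot 2238 \frac{1}{88 \sqrt{11}} \cdot \frac{1}{4382301} = \frac{1}{2} \cdot 2238 \frac{\sqrt{11}}{968} \cdot \frac{1}{4382301} = \frac{1119 \sqrt{11}}{968} \cdot \frac{1}{4382301} = \frac{373 \sqrt{11}}{1414022456}$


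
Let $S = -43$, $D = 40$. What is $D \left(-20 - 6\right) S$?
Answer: $44720$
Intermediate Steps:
$D \left(-20 - 6\right) S = 40 \left(-20 - 6\right) \left(-43\right) = 40 \left(-26\right) \left(-43\right) = \left(-1040\right) \left(-43\right) = 44720$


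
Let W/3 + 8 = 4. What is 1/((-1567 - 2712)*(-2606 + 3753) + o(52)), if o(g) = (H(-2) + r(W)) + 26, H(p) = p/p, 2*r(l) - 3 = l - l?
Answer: -2/9815969 ≈ -2.0375e-7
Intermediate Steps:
W = -12 (W = -24 + 3*4 = -24 + 12 = -12)
r(l) = 3/2 (r(l) = 3/2 + (l - l)/2 = 3/2 + (1/2)*0 = 3/2 + 0 = 3/2)
H(p) = 1
o(g) = 57/2 (o(g) = (1 + 3/2) + 26 = 5/2 + 26 = 57/2)
1/((-1567 - 2712)*(-2606 + 3753) + o(52)) = 1/((-1567 - 2712)*(-2606 + 3753) + 57/2) = 1/(-4279*1147 + 57/2) = 1/(-4908013 + 57/2) = 1/(-9815969/2) = -2/9815969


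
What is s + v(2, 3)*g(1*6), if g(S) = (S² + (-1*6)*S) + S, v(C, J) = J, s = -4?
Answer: 14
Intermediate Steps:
g(S) = S² - 5*S (g(S) = (S² - 6*S) + S = S² - 5*S)
s + v(2, 3)*g(1*6) = -4 + 3*((1*6)*(-5 + 1*6)) = -4 + 3*(6*(-5 + 6)) = -4 + 3*(6*1) = -4 + 3*6 = -4 + 18 = 14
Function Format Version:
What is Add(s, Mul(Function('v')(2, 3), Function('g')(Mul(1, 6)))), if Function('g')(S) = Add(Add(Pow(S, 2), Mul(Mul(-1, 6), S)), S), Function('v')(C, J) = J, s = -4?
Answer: 14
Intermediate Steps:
Function('g')(S) = Add(Pow(S, 2), Mul(-5, S)) (Function('g')(S) = Add(Add(Pow(S, 2), Mul(-6, S)), S) = Add(Pow(S, 2), Mul(-5, S)))
Add(s, Mul(Function('v')(2, 3), Function('g')(Mul(1, 6)))) = Add(-4, Mul(3, Mul(Mul(1, 6), Add(-5, Mul(1, 6))))) = Add(-4, Mul(3, Mul(6, Add(-5, 6)))) = Add(-4, Mul(3, Mul(6, 1))) = Add(-4, Mul(3, 6)) = Add(-4, 18) = 14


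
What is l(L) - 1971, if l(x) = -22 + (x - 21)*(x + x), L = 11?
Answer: -2213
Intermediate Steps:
l(x) = -22 + 2*x*(-21 + x) (l(x) = -22 + (-21 + x)*(2*x) = -22 + 2*x*(-21 + x))
l(L) - 1971 = (-22 - 42*11 + 2*11²) - 1971 = (-22 - 462 + 2*121) - 1971 = (-22 - 462 + 242) - 1971 = -242 - 1971 = -2213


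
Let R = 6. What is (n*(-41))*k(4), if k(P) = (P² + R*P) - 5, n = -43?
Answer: 61705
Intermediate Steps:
k(P) = -5 + P² + 6*P (k(P) = (P² + 6*P) - 5 = -5 + P² + 6*P)
(n*(-41))*k(4) = (-43*(-41))*(-5 + 4² + 6*4) = 1763*(-5 + 16 + 24) = 1763*35 = 61705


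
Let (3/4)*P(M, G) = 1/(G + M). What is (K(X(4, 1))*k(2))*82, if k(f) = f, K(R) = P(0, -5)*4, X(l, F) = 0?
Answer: -2624/15 ≈ -174.93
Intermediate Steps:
P(M, G) = 4/(3*(G + M))
K(R) = -16/15 (K(R) = (4/(3*(-5 + 0)))*4 = ((4/3)/(-5))*4 = ((4/3)*(-⅕))*4 = -4/15*4 = -16/15)
(K(X(4, 1))*k(2))*82 = -16/15*2*82 = -32/15*82 = -2624/15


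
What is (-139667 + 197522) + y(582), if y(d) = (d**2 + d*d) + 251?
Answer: 735554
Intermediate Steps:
y(d) = 251 + 2*d**2 (y(d) = (d**2 + d**2) + 251 = 2*d**2 + 251 = 251 + 2*d**2)
(-139667 + 197522) + y(582) = (-139667 + 197522) + (251 + 2*582**2) = 57855 + (251 + 2*338724) = 57855 + (251 + 677448) = 57855 + 677699 = 735554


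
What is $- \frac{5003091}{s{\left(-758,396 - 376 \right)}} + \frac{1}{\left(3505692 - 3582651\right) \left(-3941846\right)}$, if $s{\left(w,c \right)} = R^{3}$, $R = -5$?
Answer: $\frac{1517740318956836699}{37920065789250} \approx 40025.0$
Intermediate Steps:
$s{\left(w,c \right)} = -125$ ($s{\left(w,c \right)} = \left(-5\right)^{3} = -125$)
$- \frac{5003091}{s{\left(-758,396 - 376 \right)}} + \frac{1}{\left(3505692 - 3582651\right) \left(-3941846\right)} = - \frac{5003091}{-125} + \frac{1}{\left(3505692 - 3582651\right) \left(-3941846\right)} = \left(-5003091\right) \left(- \frac{1}{125}\right) + \frac{1}{-76959} \left(- \frac{1}{3941846}\right) = \frac{5003091}{125} - - \frac{1}{303360526314} = \frac{5003091}{125} + \frac{1}{303360526314} = \frac{1517740318956836699}{37920065789250}$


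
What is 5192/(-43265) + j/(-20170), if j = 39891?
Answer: -366121351/174531010 ≈ -2.0977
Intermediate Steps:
5192/(-43265) + j/(-20170) = 5192/(-43265) + 39891/(-20170) = 5192*(-1/43265) + 39891*(-1/20170) = -5192/43265 - 39891/20170 = -366121351/174531010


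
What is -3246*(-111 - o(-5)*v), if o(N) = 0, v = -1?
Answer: 360306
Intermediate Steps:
-3246*(-111 - o(-5)*v) = -3246*(-111 - 0*(-1)) = -3246*(-111 - 1*0) = -3246*(-111 + 0) = -3246*(-111) = 360306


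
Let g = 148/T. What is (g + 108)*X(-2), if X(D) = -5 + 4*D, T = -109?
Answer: -151112/109 ≈ -1386.3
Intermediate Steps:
g = -148/109 (g = 148/(-109) = 148*(-1/109) = -148/109 ≈ -1.3578)
(g + 108)*X(-2) = (-148/109 + 108)*(-5 + 4*(-2)) = 11624*(-5 - 8)/109 = (11624/109)*(-13) = -151112/109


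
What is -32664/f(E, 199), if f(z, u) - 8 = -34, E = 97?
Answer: 16332/13 ≈ 1256.3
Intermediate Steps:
f(z, u) = -26 (f(z, u) = 8 - 34 = -26)
-32664/f(E, 199) = -32664/(-26) = -32664*(-1/26) = 16332/13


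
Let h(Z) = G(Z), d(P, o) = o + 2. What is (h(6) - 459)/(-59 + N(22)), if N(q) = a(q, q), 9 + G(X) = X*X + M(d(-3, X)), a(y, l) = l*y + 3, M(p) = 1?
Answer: -431/428 ≈ -1.0070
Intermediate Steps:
d(P, o) = 2 + o
a(y, l) = 3 + l*y
G(X) = -8 + X**2 (G(X) = -9 + (X*X + 1) = -9 + (X**2 + 1) = -9 + (1 + X**2) = -8 + X**2)
N(q) = 3 + q**2 (N(q) = 3 + q*q = 3 + q**2)
h(Z) = -8 + Z**2
(h(6) - 459)/(-59 + N(22)) = ((-8 + 6**2) - 459)/(-59 + (3 + 22**2)) = ((-8 + 36) - 459)/(-59 + (3 + 484)) = (28 - 459)/(-59 + 487) = -431/428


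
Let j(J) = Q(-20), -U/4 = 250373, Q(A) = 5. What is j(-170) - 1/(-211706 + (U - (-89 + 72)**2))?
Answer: 6067436/1213487 ≈ 5.0000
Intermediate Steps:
U = -1001492 (U = -4*250373 = -1001492)
j(J) = 5
j(-170) - 1/(-211706 + (U - (-89 + 72)**2)) = 5 - 1/(-211706 + (-1001492 - (-89 + 72)**2)) = 5 - 1/(-211706 + (-1001492 - 1*(-17)**2)) = 5 - 1/(-211706 + (-1001492 - 1*289)) = 5 - 1/(-211706 + (-1001492 - 289)) = 5 - 1/(-211706 - 1001781) = 5 - 1/(-1213487) = 5 - 1*(-1/1213487) = 5 + 1/1213487 = 6067436/1213487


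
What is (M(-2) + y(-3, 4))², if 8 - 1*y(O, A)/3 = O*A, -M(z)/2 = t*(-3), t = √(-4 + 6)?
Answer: 3672 + 720*√2 ≈ 4690.2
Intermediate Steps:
t = √2 ≈ 1.4142
M(z) = 6*√2 (M(z) = -2*√2*(-3) = -(-6)*√2 = 6*√2)
y(O, A) = 24 - 3*A*O (y(O, A) = 24 - 3*O*A = 24 - 3*A*O)
(M(-2) + y(-3, 4))² = (6*√2 + (24 - 3*4*(-3)))² = (6*√2 + (24 + 36))² = (6*√2 + 60)² = (60 + 6*√2)²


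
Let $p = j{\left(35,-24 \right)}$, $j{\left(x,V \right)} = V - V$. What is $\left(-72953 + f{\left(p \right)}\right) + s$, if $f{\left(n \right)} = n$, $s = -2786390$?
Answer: $-2859343$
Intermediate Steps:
$j{\left(x,V \right)} = 0$
$p = 0$
$\left(-72953 + f{\left(p \right)}\right) + s = \left(-72953 + 0\right) - 2786390 = -72953 - 2786390 = -2859343$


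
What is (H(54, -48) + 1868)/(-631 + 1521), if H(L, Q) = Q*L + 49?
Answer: -135/178 ≈ -0.75843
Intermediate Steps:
H(L, Q) = 49 + L*Q (H(L, Q) = L*Q + 49 = 49 + L*Q)
(H(54, -48) + 1868)/(-631 + 1521) = ((49 + 54*(-48)) + 1868)/(-631 + 1521) = ((49 - 2592) + 1868)/890 = (-2543 + 1868)*(1/890) = -675*1/890 = -135/178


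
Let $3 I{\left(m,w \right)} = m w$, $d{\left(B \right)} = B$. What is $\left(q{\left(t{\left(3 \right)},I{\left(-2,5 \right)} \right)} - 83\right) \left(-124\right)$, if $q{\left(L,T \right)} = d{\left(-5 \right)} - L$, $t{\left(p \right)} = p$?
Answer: $11284$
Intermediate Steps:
$I{\left(m,w \right)} = \frac{m w}{3}$
$q{\left(L,T \right)} = -5 - L$
$\left(q{\left(t{\left(3 \right)},I{\left(-2,5 \right)} \right)} - 83\right) \left(-124\right) = \left(\left(-5 - 3\right) - 83\right) \left(-124\right) = \left(-8 - 83\right) \left(-124\right) = \left(-91\right) \left(-124\right) = 11284$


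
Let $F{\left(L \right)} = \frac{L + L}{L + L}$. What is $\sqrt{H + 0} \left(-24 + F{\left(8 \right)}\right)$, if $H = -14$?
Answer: $- 23 i \sqrt{14} \approx - 86.058 i$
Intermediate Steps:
$F{\left(L \right)} = 1$ ($F{\left(L \right)} = \frac{2 L}{2 L} = 2 L \frac{1}{2 L} = 1$)
$\sqrt{H + 0} \left(-24 + F{\left(8 \right)}\right) = \sqrt{-14 + 0} \left(-24 + 1\right) = \sqrt{-14} \left(-23\right) = i \sqrt{14} \left(-23\right) = - 23 i \sqrt{14}$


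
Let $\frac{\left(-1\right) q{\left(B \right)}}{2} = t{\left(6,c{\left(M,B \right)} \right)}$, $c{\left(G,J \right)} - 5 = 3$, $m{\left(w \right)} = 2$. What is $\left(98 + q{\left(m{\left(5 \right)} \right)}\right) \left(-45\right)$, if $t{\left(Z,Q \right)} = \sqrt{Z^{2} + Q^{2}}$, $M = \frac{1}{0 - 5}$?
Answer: $-3510$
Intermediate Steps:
$M = - \frac{1}{5}$ ($M = \frac{1}{-5} = - \frac{1}{5} \approx -0.2$)
$c{\left(G,J \right)} = 8$ ($c{\left(G,J \right)} = 5 + 3 = 8$)
$t{\left(Z,Q \right)} = \sqrt{Q^{2} + Z^{2}}$
$q{\left(B \right)} = -20$ ($q{\left(B \right)} = - 2 \sqrt{8^{2} + 6^{2}} = - 2 \sqrt{64 + 36} = - 2 \sqrt{100} = \left(-2\right) 10 = -20$)
$\left(98 + q{\left(m{\left(5 \right)} \right)}\right) \left(-45\right) = \left(98 - 20\right) \left(-45\right) = 78 \left(-45\right) = -3510$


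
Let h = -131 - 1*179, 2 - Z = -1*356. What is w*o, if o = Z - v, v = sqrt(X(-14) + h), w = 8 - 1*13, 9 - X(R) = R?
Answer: -1790 + 5*I*sqrt(287) ≈ -1790.0 + 84.705*I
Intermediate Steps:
X(R) = 9 - R
w = -5 (w = 8 - 13 = -5)
Z = 358 (Z = 2 - (-1)*356 = 2 - 1*(-356) = 2 + 356 = 358)
h = -310 (h = -131 - 179 = -310)
v = I*sqrt(287) (v = sqrt((9 - 1*(-14)) - 310) = sqrt((9 + 14) - 310) = sqrt(23 - 310) = sqrt(-287) = I*sqrt(287) ≈ 16.941*I)
o = 358 - I*sqrt(287) ≈ 358.0 - 16.941*I
w*o = -5*(358 - I*sqrt(287)) = -1790 + 5*I*sqrt(287)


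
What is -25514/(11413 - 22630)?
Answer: 25514/11217 ≈ 2.2746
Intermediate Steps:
-25514/(11413 - 22630) = -25514/(-11217) = -25514*(-1/11217) = 25514/11217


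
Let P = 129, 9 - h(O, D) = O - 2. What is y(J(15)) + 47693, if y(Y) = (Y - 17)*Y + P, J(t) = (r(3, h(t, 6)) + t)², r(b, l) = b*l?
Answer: 47750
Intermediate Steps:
h(O, D) = 11 - O (h(O, D) = 9 - (O - 2) = 9 - (-2 + O) = 9 + (2 - O) = 11 - O)
J(t) = (33 - 2*t)² (J(t) = (3*(11 - t) + t)² = ((33 - 3*t) + t)² = (33 - 2*t)²)
y(Y) = 129 + Y*(-17 + Y) (y(Y) = (Y - 17)*Y + 129 = (-17 + Y)*Y + 129 = Y*(-17 + Y) + 129 = 129 + Y*(-17 + Y))
y(J(15)) + 47693 = (129 + ((33 - 2*15)²)² - 17*(33 - 2*15)²) + 47693 = (129 + ((33 - 30)²)² - 17*(33 - 30)²) + 47693 = (129 + (3²)² - 17*3²) + 47693 = (129 + 9² - 17*9) + 47693 = (129 + 81 - 153) + 47693 = 57 + 47693 = 47750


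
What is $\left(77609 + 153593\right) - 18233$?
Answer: $212969$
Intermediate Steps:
$\left(77609 + 153593\right) - 18233 = 231202 - 18233 = 212969$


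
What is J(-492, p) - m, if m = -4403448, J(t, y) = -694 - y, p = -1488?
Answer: 4404242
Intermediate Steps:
J(-492, p) - m = (-694 - 1*(-1488)) - 1*(-4403448) = (-694 + 1488) + 4403448 = 794 + 4403448 = 4404242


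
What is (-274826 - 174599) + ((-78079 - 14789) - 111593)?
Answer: -653886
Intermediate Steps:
(-274826 - 174599) + ((-78079 - 14789) - 111593) = -449425 + (-92868 - 111593) = -449425 - 204461 = -653886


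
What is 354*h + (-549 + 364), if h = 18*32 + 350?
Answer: 327619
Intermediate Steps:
h = 926 (h = 576 + 350 = 926)
354*h + (-549 + 364) = 354*926 + (-549 + 364) = 327804 - 185 = 327619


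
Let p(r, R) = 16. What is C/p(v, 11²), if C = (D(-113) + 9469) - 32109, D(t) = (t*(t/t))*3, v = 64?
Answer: -22979/16 ≈ -1436.2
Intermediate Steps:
D(t) = 3*t (D(t) = (t*1)*3 = t*3 = 3*t)
C = -22979 (C = (3*(-113) + 9469) - 32109 = (-339 + 9469) - 32109 = 9130 - 32109 = -22979)
C/p(v, 11²) = -22979/16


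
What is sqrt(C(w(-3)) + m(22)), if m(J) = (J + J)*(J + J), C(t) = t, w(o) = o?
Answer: sqrt(1933) ≈ 43.966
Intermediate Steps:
m(J) = 4*J**2 (m(J) = (2*J)*(2*J) = 4*J**2)
sqrt(C(w(-3)) + m(22)) = sqrt(-3 + 4*22**2) = sqrt(-3 + 4*484) = sqrt(-3 + 1936) = sqrt(1933)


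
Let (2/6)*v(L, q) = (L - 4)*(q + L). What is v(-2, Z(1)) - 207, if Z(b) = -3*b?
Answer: -117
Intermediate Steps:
v(L, q) = 3*(-4 + L)*(L + q) (v(L, q) = 3*((L - 4)*(q + L)) = 3*((-4 + L)*(L + q)) = 3*(-4 + L)*(L + q))
v(-2, Z(1)) - 207 = (-12*(-2) - (-36) + 3*(-2)**2 + 3*(-2)*(-3*1)) - 207 = (24 - 12*(-3) + 3*4 + 3*(-2)*(-3)) - 207 = (24 + 36 + 12 + 18) - 207 = 90 - 207 = -117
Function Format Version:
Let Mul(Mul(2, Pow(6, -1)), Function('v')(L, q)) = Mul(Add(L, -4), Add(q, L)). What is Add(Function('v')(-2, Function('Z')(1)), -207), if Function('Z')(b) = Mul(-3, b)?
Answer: -117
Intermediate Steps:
Function('v')(L, q) = Mul(3, Add(-4, L), Add(L, q)) (Function('v')(L, q) = Mul(3, Mul(Add(L, -4), Add(q, L))) = Mul(3, Mul(Add(-4, L), Add(L, q))) = Mul(3, Add(-4, L), Add(L, q)))
Add(Function('v')(-2, Function('Z')(1)), -207) = Add(Add(Mul(-12, -2), Mul(-12, Mul(-3, 1)), Mul(3, Pow(-2, 2)), Mul(3, -2, Mul(-3, 1))), -207) = Add(Add(24, Mul(-12, -3), Mul(3, 4), Mul(3, -2, -3)), -207) = Add(Add(24, 36, 12, 18), -207) = Add(90, -207) = -117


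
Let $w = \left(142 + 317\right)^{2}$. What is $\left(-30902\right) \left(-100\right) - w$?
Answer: $2879519$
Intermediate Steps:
$w = 210681$ ($w = 459^{2} = 210681$)
$\left(-30902\right) \left(-100\right) - w = \left(-30902\right) \left(-100\right) - 210681 = 3090200 - 210681 = 2879519$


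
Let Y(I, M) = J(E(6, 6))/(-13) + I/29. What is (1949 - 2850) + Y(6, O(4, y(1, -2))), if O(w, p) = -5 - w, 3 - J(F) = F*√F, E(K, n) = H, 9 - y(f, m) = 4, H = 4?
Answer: -339454/377 ≈ -900.41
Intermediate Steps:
y(f, m) = 5 (y(f, m) = 9 - 1*4 = 9 - 4 = 5)
E(K, n) = 4
J(F) = 3 - F^(3/2) (J(F) = 3 - F*√F = 3 - F^(3/2))
Y(I, M) = 5/13 + I/29 (Y(I, M) = (3 - 4^(3/2))/(-13) + I/29 = (3 - 1*8)*(-1/13) + I*(1/29) = (3 - 8)*(-1/13) + I/29 = -5*(-1/13) + I/29 = 5/13 + I/29)
(1949 - 2850) + Y(6, O(4, y(1, -2))) = (1949 - 2850) + (5/13 + (1/29)*6) = -901 + (5/13 + 6/29) = -901 + 223/377 = -339454/377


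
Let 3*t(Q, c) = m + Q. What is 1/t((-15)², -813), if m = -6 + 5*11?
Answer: 3/274 ≈ 0.010949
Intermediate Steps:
m = 49 (m = -6 + 55 = 49)
t(Q, c) = 49/3 + Q/3 (t(Q, c) = (49 + Q)/3 = 49/3 + Q/3)
1/t((-15)², -813) = 1/(49/3 + (⅓)*(-15)²) = 1/(49/3 + (⅓)*225) = 1/(49/3 + 75) = 1/(274/3) = 3/274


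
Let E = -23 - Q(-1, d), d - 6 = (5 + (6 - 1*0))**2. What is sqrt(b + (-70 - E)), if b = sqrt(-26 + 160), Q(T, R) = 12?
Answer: sqrt(-35 + sqrt(134)) ≈ 4.8399*I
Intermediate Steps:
d = 127 (d = 6 + (5 + (6 - 1*0))**2 = 6 + (5 + (6 + 0))**2 = 6 + (5 + 6)**2 = 6 + 11**2 = 6 + 121 = 127)
E = -35 (E = -23 - 1*12 = -23 - 12 = -35)
b = sqrt(134) ≈ 11.576
sqrt(b + (-70 - E)) = sqrt(sqrt(134) + (-70 - 1*(-35))) = sqrt(sqrt(134) + (-70 + 35)) = sqrt(sqrt(134) - 35) = sqrt(-35 + sqrt(134))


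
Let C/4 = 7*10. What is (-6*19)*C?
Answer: -31920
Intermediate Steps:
C = 280 (C = 4*(7*10) = 4*70 = 280)
(-6*19)*C = -6*19*280 = -114*280 = -31920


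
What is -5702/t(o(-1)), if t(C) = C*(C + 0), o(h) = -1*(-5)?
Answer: -5702/25 ≈ -228.08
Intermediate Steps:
o(h) = 5
t(C) = C² (t(C) = C*C = C²)
-5702/t(o(-1)) = -5702/(5²) = -5702/25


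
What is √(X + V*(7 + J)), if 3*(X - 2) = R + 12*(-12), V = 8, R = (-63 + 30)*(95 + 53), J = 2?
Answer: 3*I*√178 ≈ 40.025*I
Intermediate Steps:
R = -4884 (R = -33*148 = -4884)
X = -1674 (X = 2 + (-4884 + 12*(-12))/3 = 2 + (-4884 - 144)/3 = 2 + (⅓)*(-5028) = 2 - 1676 = -1674)
√(X + V*(7 + J)) = √(-1674 + 8*(7 + 2)) = √(-1674 + 8*9) = √(-1674 + 72) = √(-1602) = 3*I*√178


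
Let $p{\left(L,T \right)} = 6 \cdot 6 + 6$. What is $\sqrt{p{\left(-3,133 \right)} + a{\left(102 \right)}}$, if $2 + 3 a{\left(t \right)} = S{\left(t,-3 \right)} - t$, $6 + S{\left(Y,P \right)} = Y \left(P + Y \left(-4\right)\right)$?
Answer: $\frac{i \sqrt{125718}}{3} \approx 118.19 i$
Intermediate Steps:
$S{\left(Y,P \right)} = -6 + Y \left(P - 4 Y\right)$ ($S{\left(Y,P \right)} = -6 + Y \left(P + Y \left(-4\right)\right) = -6 + Y \left(P - 4 Y\right)$)
$p{\left(L,T \right)} = 42$ ($p{\left(L,T \right)} = 36 + 6 = 42$)
$a{\left(t \right)} = - \frac{8}{3} - \frac{4 t}{3} - \frac{4 t^{2}}{3}$ ($a{\left(t \right)} = - \frac{2}{3} + \frac{\left(-6 - 4 t^{2} - 3 t\right) - t}{3} = - \frac{2}{3} + \frac{-6 - 4 t - 4 t^{2}}{3} = - \frac{2}{3} - \left(2 + \frac{4 t}{3} + \frac{4 t^{2}}{3}\right) = - \frac{8}{3} - \frac{4 t}{3} - \frac{4 t^{2}}{3}$)
$\sqrt{p{\left(-3,133 \right)} + a{\left(102 \right)}} = \sqrt{42 - \left(\frac{416}{3} + 13872\right)} = \sqrt{42 - \frac{42032}{3}} = \sqrt{- \frac{41906}{3}} = \frac{i \sqrt{125718}}{3}$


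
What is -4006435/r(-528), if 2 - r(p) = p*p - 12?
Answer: 801287/55754 ≈ 14.372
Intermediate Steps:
r(p) = 14 - p**2 (r(p) = 2 - (p*p - 12) = 2 - (p**2 - 12) = 2 - (-12 + p**2) = 2 + (12 - p**2) = 14 - p**2)
-4006435/r(-528) = -4006435/(14 - 1*(-528)**2) = -4006435/(14 - 1*278784) = -4006435/(14 - 278784) = -4006435/(-278770) = -4006435*(-1/278770) = 801287/55754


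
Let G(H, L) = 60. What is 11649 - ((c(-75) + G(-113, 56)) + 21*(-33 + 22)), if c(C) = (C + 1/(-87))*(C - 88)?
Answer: -35398/87 ≈ -406.87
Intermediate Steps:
c(C) = (-88 + C)*(-1/87 + C) (c(C) = (C + 1*(-1/87))*(-88 + C) = (C - 1/87)*(-88 + C) = (-1/87 + C)*(-88 + C) = (-88 + C)*(-1/87 + C))
11649 - ((c(-75) + G(-113, 56)) + 21*(-33 + 22)) = 11649 - (((88/87 + (-75)² - 7657/87*(-75)) + 60) + 21*(-33 + 22)) = 11649 - (((88/87 + 5625 + 191425/29) + 60) + 21*(-11)) = 11649 - ((1063738/87 + 60) - 231) = 11649 - (1068958/87 - 231) = 11649 - 1*1048861/87 = 11649 - 1048861/87 = -35398/87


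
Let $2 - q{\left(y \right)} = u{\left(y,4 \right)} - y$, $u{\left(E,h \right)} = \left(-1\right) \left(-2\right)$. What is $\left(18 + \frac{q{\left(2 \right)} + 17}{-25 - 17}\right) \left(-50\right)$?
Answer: $- \frac{18425}{21} \approx -877.38$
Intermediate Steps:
$u{\left(E,h \right)} = 2$
$q{\left(y \right)} = y$ ($q{\left(y \right)} = 2 - \left(2 - y\right) = 2 + \left(-2 + y\right) = y$)
$\left(18 + \frac{q{\left(2 \right)} + 17}{-25 - 17}\right) \left(-50\right) = \left(18 + \frac{2 + 17}{-25 - 17}\right) \left(-50\right) = \left(18 + \frac{19}{-42}\right) \left(-50\right) = \left(18 + 19 \left(- \frac{1}{42}\right)\right) \left(-50\right) = \left(18 - \frac{19}{42}\right) \left(-50\right) = \frac{737}{42} \left(-50\right) = - \frac{18425}{21}$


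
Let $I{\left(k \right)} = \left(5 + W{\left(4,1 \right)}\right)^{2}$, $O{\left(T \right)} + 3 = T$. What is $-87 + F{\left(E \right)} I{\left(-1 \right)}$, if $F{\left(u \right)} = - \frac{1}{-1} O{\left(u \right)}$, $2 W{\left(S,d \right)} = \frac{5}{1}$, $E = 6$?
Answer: $\frac{327}{4} \approx 81.75$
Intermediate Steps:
$O{\left(T \right)} = -3 + T$
$W{\left(S,d \right)} = \frac{5}{2}$ ($W{\left(S,d \right)} = \frac{5 \cdot 1^{-1}}{2} = \frac{5 \cdot 1}{2} = \frac{1}{2} \cdot 5 = \frac{5}{2}$)
$I{\left(k \right)} = \frac{225}{4}$ ($I{\left(k \right)} = \left(5 + \frac{5}{2}\right)^{2} = \left(\frac{15}{2}\right)^{2} = \frac{225}{4}$)
$F{\left(u \right)} = -3 + u$ ($F{\left(u \right)} = - \frac{1}{-1} \left(-3 + u\right) = \left(-1\right) \left(-1\right) \left(-3 + u\right) = 1 \left(-3 + u\right) = -3 + u$)
$-87 + F{\left(E \right)} I{\left(-1 \right)} = -87 + \left(-3 + 6\right) \frac{225}{4} = -87 + 3 \cdot \frac{225}{4} = -87 + \frac{675}{4} = \frac{327}{4}$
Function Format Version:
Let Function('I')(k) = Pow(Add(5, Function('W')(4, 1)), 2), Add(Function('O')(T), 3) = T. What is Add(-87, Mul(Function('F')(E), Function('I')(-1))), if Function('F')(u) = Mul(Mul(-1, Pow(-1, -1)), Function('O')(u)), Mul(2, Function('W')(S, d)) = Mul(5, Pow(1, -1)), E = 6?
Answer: Rational(327, 4) ≈ 81.750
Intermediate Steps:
Function('O')(T) = Add(-3, T)
Function('W')(S, d) = Rational(5, 2) (Function('W')(S, d) = Mul(Rational(1, 2), Mul(5, Pow(1, -1))) = Mul(Rational(1, 2), Mul(5, 1)) = Mul(Rational(1, 2), 5) = Rational(5, 2))
Function('I')(k) = Rational(225, 4) (Function('I')(k) = Pow(Add(5, Rational(5, 2)), 2) = Pow(Rational(15, 2), 2) = Rational(225, 4))
Function('F')(u) = Add(-3, u) (Function('F')(u) = Mul(Mul(-1, Pow(-1, -1)), Add(-3, u)) = Mul(Mul(-1, -1), Add(-3, u)) = Mul(1, Add(-3, u)) = Add(-3, u))
Add(-87, Mul(Function('F')(E), Function('I')(-1))) = Add(-87, Mul(Add(-3, 6), Rational(225, 4))) = Add(-87, Mul(3, Rational(225, 4))) = Add(-87, Rational(675, 4)) = Rational(327, 4)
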